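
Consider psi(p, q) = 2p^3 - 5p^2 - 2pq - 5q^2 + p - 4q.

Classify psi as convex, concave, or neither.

The term 2p^3 is cubic, so the Hessian is not constant.
∂²psi/∂p² = 12p - 10, which takes both signs as p varies (negative for sufficiently negative p). A diagonal entry of the Hessian changing sign means the Hessian is neither positive- nor negative-semidefinite on all of R^2.

neither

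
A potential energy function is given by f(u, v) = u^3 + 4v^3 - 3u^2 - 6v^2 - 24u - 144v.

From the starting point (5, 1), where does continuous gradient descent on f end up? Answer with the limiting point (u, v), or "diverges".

(4, 4)

f is separable, so gradient descent decouples: u follows -∂f/∂u, v follows -∂f/∂v.
∂f/∂u = 3(u - 4)(u + 2); at u=5 this is 21, so u decreases.
∂f/∂v = 12(v - 4)(v + 3); at v=1 this is -144, so v increases.
u converges to its nearest critical value 4 (a local min of the u-part); v converges to 4. The iterate converges to (4, 4).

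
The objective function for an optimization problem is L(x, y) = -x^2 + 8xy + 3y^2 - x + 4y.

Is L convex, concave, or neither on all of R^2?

L is quadratic, so its Hessian is the constant matrix H = [[-2, 8], [8, 6]].
det(H) = -76, tr(H) = 4.
det(H) < 0, so H is indefinite: neither convex nor concave.

neither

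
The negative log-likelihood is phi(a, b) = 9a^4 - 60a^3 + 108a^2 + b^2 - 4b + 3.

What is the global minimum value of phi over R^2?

-1

phi(a,b) separates as P(a) + Q(b) + 3, so its minimum is min P + min Q + 3.
P'(a) = 36a(a - 3)(a - 2) vanishes at a ∈ {0, 2, 3}; Q'(b) = 2b - 4 vanishes at b ∈ {2}.
Local minima of P (where P''>0): P(0)=0, P(3)=81. Local minima of Q: Q(2)=-4.
So the global minimum of phi is P(0) + Q(2) + 3 = 0 − 4 + 3 = -1, attained at (0, 2).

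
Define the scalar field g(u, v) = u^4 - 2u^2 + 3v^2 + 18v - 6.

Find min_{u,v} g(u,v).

-34

g(u,v) separates as P(u) + Q(v) − 6, so its minimum is min P + min Q − 6.
P'(u) = 4u(u - 1)(u + 1) vanishes at u ∈ {-1, 0, 1}; Q'(v) = 6v + 18 vanishes at v ∈ {-3}.
Local minima of P (where P''>0): P(-1)=-1, P(1)=-1. Local minima of Q: Q(-3)=-27.
So the global minimum of g is P(-1) + Q(-3) − 6 = -1 − 27 − 6 = -34, attained at (-1, -3).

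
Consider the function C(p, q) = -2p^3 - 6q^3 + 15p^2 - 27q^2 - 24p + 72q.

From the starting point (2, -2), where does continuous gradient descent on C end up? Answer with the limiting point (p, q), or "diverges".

(1, -4)

C is separable, so gradient descent decouples: p follows -∂C/∂p, q follows -∂C/∂q.
∂C/∂p = -6(p - 4)(p - 1); at p=2 this is 12, so p decreases.
∂C/∂q = -18(q - 1)(q + 4); at q=-2 this is 108, so q decreases.
p converges to its nearest critical value 1 (a local min of the p-part); q converges to -4. The iterate converges to (1, -4).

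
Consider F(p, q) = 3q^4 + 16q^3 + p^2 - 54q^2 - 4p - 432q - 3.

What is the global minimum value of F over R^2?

F(p,q) separates as A(p) + B(q) − 3, so its minimum is min A + min B − 3.
A'(p) = 2p - 4 vanishes at p ∈ {2}; B'(q) = 12(q - 3)(q + 3)(q + 4) vanishes at q ∈ {-4, -3, 3}.
Local minima of A (where A''>0): A(2)=-4. Local minima of B: B(-4)=608, B(3)=-1107.
So the global minimum of F is A(2) + B(3) − 3 = -4 − 1107 − 3 = -1114, attained at (2, 3).

-1114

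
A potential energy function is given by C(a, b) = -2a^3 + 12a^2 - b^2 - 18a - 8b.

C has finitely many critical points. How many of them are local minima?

0

C separates as a function of a plus a function of b, so ∇C=0 decouples.
∂C/∂a = -6(a - 3)(a - 1) = 0 at a ∈ {1, 3}; ∂C/∂b = -2(b + 4) = 0 at b ∈ {-4}.
The Hessian is diagonal: diag(C_aa, C_bb). Second derivatives: C_aa(1)=12, C_aa(3)=-12; C_bb(-4)=-2.
Local minima occur where both diagonal entries positive: none. Count: 0.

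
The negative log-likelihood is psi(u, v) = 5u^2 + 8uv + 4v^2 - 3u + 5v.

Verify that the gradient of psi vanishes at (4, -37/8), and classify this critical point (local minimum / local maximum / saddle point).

local minimum

∇psi = (10u + 8v - 3, 8u + 8v + 5); substituting (4, -37/8) gives ∇psi = (0, 0), so (4, -37/8) is indeed a critical point.
The Hessian of psi is constant: H = [[10, 8], [8, 8]].
det(H) = 10·8 − 8² = 16.
det(H) > 0 and tr(H) = 18 > 0, so H is positive definite and the point is a local minimum.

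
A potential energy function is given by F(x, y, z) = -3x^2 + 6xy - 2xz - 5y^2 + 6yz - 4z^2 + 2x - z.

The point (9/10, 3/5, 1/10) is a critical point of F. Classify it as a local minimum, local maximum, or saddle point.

local maximum

The Hessian is constant: H = [[-6, 6, -2], [6, -10, 6], [-2, 6, -8]].
Leading principal minors: Δ₁ = -6, Δ₂ = 24, Δ₃ = -80.
The minors alternate sign starting negative (−, +, −), so H is negative definite: a local maximum.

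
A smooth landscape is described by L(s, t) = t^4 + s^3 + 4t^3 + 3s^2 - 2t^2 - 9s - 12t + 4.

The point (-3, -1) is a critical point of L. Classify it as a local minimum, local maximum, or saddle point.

The mixed partial ∂²L/∂s∂t is 0, so the Hessian at any point is diag(L_ss, L_tt) = diag(6(s + 1), 4(3t^2 + 6t - 1)).
At (-3, -1): H = diag(-12, -16).
Both eigenvalues are negative, so H is negative definite: a local maximum.

local maximum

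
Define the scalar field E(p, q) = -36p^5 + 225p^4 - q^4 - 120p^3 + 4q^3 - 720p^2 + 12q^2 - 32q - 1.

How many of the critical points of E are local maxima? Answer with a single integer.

4

E separates as a function of p plus a function of q, so ∇E=0 decouples.
∂E/∂p = -180p(p - 4)(p - 2)(p + 1) = 0 at p ∈ {-1, 0, 2, 4}; ∂E/∂q = -4(q - 4)(q - 1)(q + 2) = 0 at q ∈ {-2, 1, 4}.
The Hessian is diagonal: diag(E_pp, E_qq). Second derivatives: E_pp(-1)=2700, E_pp(0)=-1440, E_pp(2)=2160, E_pp(4)=-7200; E_qq(-2)=-72, E_qq(1)=36, E_qq(4)=-72.
Local maxima occur where both diagonal entries negative: (0, -2), (0, 4), (4, -2), (4, 4). Count: 4.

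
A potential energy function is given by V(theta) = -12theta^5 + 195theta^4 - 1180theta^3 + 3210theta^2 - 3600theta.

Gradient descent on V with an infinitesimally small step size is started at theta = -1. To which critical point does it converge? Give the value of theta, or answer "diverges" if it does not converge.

1

V'(theta) = -60(theta - 5)(theta - 4)(theta - 3)(theta - 1), so V'(-1) = -14400.
Gradient descent moves in the -V' direction, i.e. theta is increasing.
The nearest critical point in that direction is theta = 1, where V'' = 1440 > 0 (a local minimum). The iterate converges there.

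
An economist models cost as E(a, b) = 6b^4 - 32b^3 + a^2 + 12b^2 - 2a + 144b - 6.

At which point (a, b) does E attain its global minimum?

(1, -1)

E(a,b) separates as P(a) + Q(b) − 6, so its minimum is min P + min Q − 6.
P'(a) = 2a - 2 vanishes at a ∈ {1}; Q'(b) = 24(b - 3)(b - 2)(b + 1) vanishes at b ∈ {-1, 2, 3}.
Local minima of P (where P''>0): P(1)=-1. Local minima of Q: Q(-1)=-94, Q(3)=162.
So the global minimum of E is P(1) + Q(-1) − 6 = -1 − 94 − 6 = -101, attained at (1, -1).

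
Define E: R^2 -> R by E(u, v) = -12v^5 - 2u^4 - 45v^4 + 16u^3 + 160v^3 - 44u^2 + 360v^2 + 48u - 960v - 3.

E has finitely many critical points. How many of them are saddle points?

6

E separates as a function of u plus a function of v, so ∇E=0 decouples.
∂E/∂u = -8(u - 3)(u - 2)(u - 1) = 0 at u ∈ {1, 2, 3}; ∂E/∂v = -60(v - 2)(v - 1)(v + 2)(v + 4) = 0 at v ∈ {-4, -2, 1, 2}.
The Hessian is diagonal: diag(E_uu, E_vv). Second derivatives: E_uu(1)=-16, E_uu(2)=8, E_uu(3)=-16; E_vv(-4)=3600, E_vv(-2)=-1440, E_vv(1)=900, E_vv(2)=-1440.
Saddle points occur where the two diagonal entries have opposite signs: (1, -4), (1, 1), (2, -2), (2, 2), (3, -4), (3, 1). Count: 6.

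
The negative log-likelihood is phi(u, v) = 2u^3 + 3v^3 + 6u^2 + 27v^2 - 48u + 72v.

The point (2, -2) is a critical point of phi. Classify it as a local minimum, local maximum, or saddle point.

The mixed partial ∂²phi/∂u∂v is 0, so the Hessian at any point is diag(phi_uu, phi_vv) = diag(12(u + 1), 18(v + 3)).
At (2, -2): H = diag(36, 18).
Both eigenvalues are positive, so H is positive definite: a local minimum.

local minimum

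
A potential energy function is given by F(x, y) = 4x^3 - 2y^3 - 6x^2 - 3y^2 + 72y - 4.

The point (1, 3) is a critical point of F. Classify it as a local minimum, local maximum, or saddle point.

saddle point

The mixed partial ∂²F/∂x∂y is 0, so the Hessian at any point is diag(F_xx, F_yy) = diag(12(2x - 1), -6(2y + 1)).
At (1, 3): H = diag(12, -42).
The eigenvalues have opposite signs, so H is indefinite: a saddle point.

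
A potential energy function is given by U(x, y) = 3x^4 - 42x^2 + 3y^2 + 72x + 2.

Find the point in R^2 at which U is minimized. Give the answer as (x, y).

U(x,y) separates as P(x) + Q(y) + 2, so its minimum is min P + min Q + 2.
P'(x) = 12(x - 2)(x - 1)(x + 3) vanishes at x ∈ {-3, 1, 2}; Q'(y) = 6y vanishes at y ∈ {0}.
Local minima of P (where P''>0): P(-3)=-351, P(2)=24. Local minima of Q: Q(0)=0.
So the global minimum of U is P(-3) + Q(0) + 2 = -351 + 0 + 2 = -349, attained at (-3, 0).

(-3, 0)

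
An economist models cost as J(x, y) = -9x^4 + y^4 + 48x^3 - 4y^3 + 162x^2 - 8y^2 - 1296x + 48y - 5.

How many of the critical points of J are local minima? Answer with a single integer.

2

J separates as a function of x plus a function of y, so ∇J=0 decouples.
∂J/∂x = -36(x - 4)(x - 3)(x + 3) = 0 at x ∈ {-3, 3, 4}; ∂J/∂y = 4(y - 3)(y - 2)(y + 2) = 0 at y ∈ {-2, 2, 3}.
The Hessian is diagonal: diag(J_xx, J_yy). Second derivatives: J_xx(-3)=-1512, J_xx(3)=216, J_xx(4)=-252; J_yy(-2)=80, J_yy(2)=-16, J_yy(3)=20.
Local minima occur where both diagonal entries positive: (3, -2), (3, 3). Count: 2.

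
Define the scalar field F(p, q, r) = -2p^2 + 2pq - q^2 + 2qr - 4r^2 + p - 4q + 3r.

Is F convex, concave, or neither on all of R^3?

F is quadratic, so its Hessian is the constant matrix H = [[-4, 2, 0], [2, -2, 2], [0, 2, -8]].
Leading principal minors: -4, 4, -16.
Signs alternate −, +, − ⇒ H ≺ 0 ⇒ concave.

concave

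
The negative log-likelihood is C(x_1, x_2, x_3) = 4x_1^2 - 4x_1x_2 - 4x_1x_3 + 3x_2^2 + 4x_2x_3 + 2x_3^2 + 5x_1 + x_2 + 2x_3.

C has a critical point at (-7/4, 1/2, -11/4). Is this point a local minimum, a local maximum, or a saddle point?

The Hessian is constant: H = [[8, -4, -4], [-4, 6, 4], [-4, 4, 4]].
Leading principal minors: Δ₁ = 8, Δ₂ = 32, Δ₃ = 32.
All leading minors are positive, so H is positive definite: a local minimum.

local minimum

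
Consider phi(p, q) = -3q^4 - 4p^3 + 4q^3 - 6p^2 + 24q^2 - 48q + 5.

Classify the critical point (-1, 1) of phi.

local minimum

The mixed partial ∂²phi/∂p∂q is 0, so the Hessian at any point is diag(phi_pp, phi_qq) = diag(-12(2p + 1), 12(-3q^2 + 2q + 4)).
At (-1, 1): H = diag(12, 36).
Both eigenvalues are positive, so H is positive definite: a local minimum.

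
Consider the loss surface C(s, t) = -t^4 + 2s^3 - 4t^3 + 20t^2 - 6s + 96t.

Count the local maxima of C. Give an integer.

2

C separates as a function of s plus a function of t, so ∇C=0 decouples.
∂C/∂s = 6(s - 1)(s + 1) = 0 at s ∈ {-1, 1}; ∂C/∂t = -4(t - 3)(t + 2)(t + 4) = 0 at t ∈ {-4, -2, 3}.
The Hessian is diagonal: diag(C_ss, C_tt). Second derivatives: C_ss(-1)=-12, C_ss(1)=12; C_tt(-4)=-56, C_tt(-2)=40, C_tt(3)=-140.
Local maxima occur where both diagonal entries negative: (-1, -4), (-1, 3). Count: 2.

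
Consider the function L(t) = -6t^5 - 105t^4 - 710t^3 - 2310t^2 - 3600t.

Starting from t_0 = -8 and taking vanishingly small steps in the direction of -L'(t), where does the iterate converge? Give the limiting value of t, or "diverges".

-5

L'(t) = -30(t + 2)(t + 3)(t + 4)(t + 5), so L'(-8) = -10800.
Gradient descent moves in the -L' direction, i.e. t is increasing.
The nearest critical point in that direction is t = -5, where L'' = 180 > 0 (a local minimum). The iterate converges there.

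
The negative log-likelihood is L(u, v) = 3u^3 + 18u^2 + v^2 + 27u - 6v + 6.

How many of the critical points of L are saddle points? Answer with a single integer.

L separates as a function of u plus a function of v, so ∇L=0 decouples.
∂L/∂u = 9(u + 1)(u + 3) = 0 at u ∈ {-3, -1}; ∂L/∂v = 2(v - 3) = 0 at v ∈ {3}.
The Hessian is diagonal: diag(L_uu, L_vv). Second derivatives: L_uu(-3)=-18, L_uu(-1)=18; L_vv(3)=2.
Saddle points occur where the two diagonal entries have opposite signs: (-3, 3). Count: 1.

1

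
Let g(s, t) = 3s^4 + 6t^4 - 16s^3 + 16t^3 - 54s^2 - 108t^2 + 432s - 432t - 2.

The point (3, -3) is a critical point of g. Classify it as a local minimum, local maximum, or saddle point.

The mixed partial ∂²g/∂s∂t is 0, so the Hessian at any point is diag(g_ss, g_tt) = diag(12(3s^2 - 8s - 9), 24(3t^2 + 4t - 9)).
At (3, -3): H = diag(-72, 144).
The eigenvalues have opposite signs, so H is indefinite: a saddle point.

saddle point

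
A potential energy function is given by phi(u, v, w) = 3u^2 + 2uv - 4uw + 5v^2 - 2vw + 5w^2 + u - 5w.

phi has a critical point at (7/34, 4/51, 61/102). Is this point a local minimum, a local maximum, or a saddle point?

The Hessian is constant: H = [[6, 2, -4], [2, 10, -2], [-4, -2, 10]].
Leading principal minors: Δ₁ = 6, Δ₂ = 56, Δ₃ = 408.
All leading minors are positive, so H is positive definite: a local minimum.

local minimum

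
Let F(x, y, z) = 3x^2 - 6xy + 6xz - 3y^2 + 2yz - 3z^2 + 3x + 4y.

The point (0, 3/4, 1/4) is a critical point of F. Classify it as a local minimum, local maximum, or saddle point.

The Hessian is constant: H = [[6, -6, 6], [-6, -6, 2], [6, 2, -6]].
Leading principal minors: Δ₁ = 6, Δ₂ = -72, Δ₃ = 480.
The minors fit neither the all-positive nor the alternating-sign pattern, so H is indefinite: a saddle point.

saddle point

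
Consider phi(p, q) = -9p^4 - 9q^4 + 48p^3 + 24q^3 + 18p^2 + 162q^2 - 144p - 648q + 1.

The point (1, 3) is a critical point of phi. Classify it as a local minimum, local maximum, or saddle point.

saddle point

The mixed partial ∂²phi/∂p∂q is 0, so the Hessian at any point is diag(phi_pp, phi_qq) = diag(36(-3p^2 + 8p + 1), 36(-3q^2 + 4q + 9)).
At (1, 3): H = diag(216, -216).
The eigenvalues have opposite signs, so H is indefinite: a saddle point.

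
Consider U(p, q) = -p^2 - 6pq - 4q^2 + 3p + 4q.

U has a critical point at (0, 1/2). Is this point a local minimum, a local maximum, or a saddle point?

saddle point

The Hessian of U is constant: H = [[-2, -6], [-6, -8]].
det(H) = (-2)·(-8) − (-6)² = -20.
Since det(H) < 0, H is indefinite and the critical point is a saddle point.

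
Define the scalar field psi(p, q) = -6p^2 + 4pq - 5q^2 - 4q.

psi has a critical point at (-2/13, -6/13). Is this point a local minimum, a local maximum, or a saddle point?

local maximum

The Hessian of psi is constant: H = [[-12, 4], [4, -10]].
det(H) = (-12)·(-10) − 4² = 104.
det(H) > 0 and tr(H) = -22 < 0, so H is negative definite and the point is a local maximum.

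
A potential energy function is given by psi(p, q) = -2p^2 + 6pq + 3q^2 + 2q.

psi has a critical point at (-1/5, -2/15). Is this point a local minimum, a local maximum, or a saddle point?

The Hessian of psi is constant: H = [[-4, 6], [6, 6]].
det(H) = (-4)·6 − 6² = -60.
Since det(H) < 0, H is indefinite and the critical point is a saddle point.

saddle point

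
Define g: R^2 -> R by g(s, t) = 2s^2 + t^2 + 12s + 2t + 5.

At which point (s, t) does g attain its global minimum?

g(s,t) separates as P(s) + Q(t) + 5, so its minimum is min P + min Q + 5.
P'(s) = 4s + 12 vanishes at s ∈ {-3}; Q'(t) = 2(t + 1) vanishes at t ∈ {-1}.
Local minima of P (where P''>0): P(-3)=-18. Local minima of Q: Q(-1)=-1.
So the global minimum of g is P(-3) + Q(-1) + 5 = -18 − 1 + 5 = -14, attained at (-3, -1).

(-3, -1)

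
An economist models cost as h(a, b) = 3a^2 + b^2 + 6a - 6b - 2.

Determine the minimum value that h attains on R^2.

h(a,b) separates as P(a) + Q(b) − 2, so its minimum is min P + min Q − 2.
P'(a) = 6a + 6 vanishes at a ∈ {-1}; Q'(b) = 2b - 6 vanishes at b ∈ {3}.
Local minima of P (where P''>0): P(-1)=-3. Local minima of Q: Q(3)=-9.
So the global minimum of h is P(-1) + Q(3) − 2 = -3 − 9 − 2 = -14, attained at (-1, 3).

-14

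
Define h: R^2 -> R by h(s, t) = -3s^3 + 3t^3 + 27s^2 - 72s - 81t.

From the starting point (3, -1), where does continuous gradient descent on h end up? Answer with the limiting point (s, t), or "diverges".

h is separable, so gradient descent decouples: s follows -∂h/∂s, t follows -∂h/∂t.
∂h/∂s = -9(s - 4)(s - 2); at s=3 this is 9, so s decreases.
∂h/∂t = 9(t - 3)(t + 3); at t=-1 this is -72, so t increases.
s converges to its nearest critical value 2 (a local min of the s-part); t converges to 3. The iterate converges to (2, 3).

(2, 3)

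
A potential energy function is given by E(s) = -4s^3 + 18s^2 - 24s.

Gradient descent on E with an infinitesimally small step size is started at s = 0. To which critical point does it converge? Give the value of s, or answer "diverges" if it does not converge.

1

E'(s) = -12(s - 2)(s - 1), so E'(0) = -24.
Gradient descent moves in the -E' direction, i.e. s is increasing.
The nearest critical point in that direction is s = 1, where E'' = 12 > 0 (a local minimum). The iterate converges there.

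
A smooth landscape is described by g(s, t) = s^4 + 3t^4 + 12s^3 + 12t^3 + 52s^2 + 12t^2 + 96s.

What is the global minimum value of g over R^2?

-64

g(s,t) separates as P(s) + Q(t), so its minimum is min P + min Q.
P'(s) = 4(s + 2)(s + 3)(s + 4) vanishes at s ∈ {-4, -3, -2}; Q'(t) = 12t(t + 1)(t + 2) vanishes at t ∈ {-2, -1, 0}.
Local minima of P (where P''>0): P(-4)=-64, P(-2)=-64. Local minima of Q: Q(-2)=0, Q(0)=0.
So the global minimum of g is P(-4) + Q(-2) = -64 + 0 = -64, attained at (-4, -2).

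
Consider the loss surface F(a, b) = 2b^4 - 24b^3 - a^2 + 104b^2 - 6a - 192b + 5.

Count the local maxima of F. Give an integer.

1

F separates as a function of a plus a function of b, so ∇F=0 decouples.
∂F/∂a = -2(a + 3) = 0 at a ∈ {-3}; ∂F/∂b = 8(b - 4)(b - 3)(b - 2) = 0 at b ∈ {2, 3, 4}.
The Hessian is diagonal: diag(F_aa, F_bb). Second derivatives: F_aa(-3)=-2; F_bb(2)=16, F_bb(3)=-8, F_bb(4)=16.
Local maxima occur where both diagonal entries negative: (-3, 3). Count: 1.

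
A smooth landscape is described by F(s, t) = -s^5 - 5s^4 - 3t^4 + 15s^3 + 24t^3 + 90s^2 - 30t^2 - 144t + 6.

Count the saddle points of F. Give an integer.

6

F separates as a function of s plus a function of t, so ∇F=0 decouples.
∂F/∂s = -5s(s - 3)(s + 3)(s + 4) = 0 at s ∈ {-4, -3, 0, 3}; ∂F/∂t = -12(t - 4)(t - 3)(t + 1) = 0 at t ∈ {-1, 3, 4}.
The Hessian is diagonal: diag(F_ss, F_tt). Second derivatives: F_ss(-4)=140, F_ss(-3)=-90, F_ss(0)=180, F_ss(3)=-630; F_tt(-1)=-240, F_tt(3)=48, F_tt(4)=-60.
Saddle points occur where the two diagonal entries have opposite signs: (-4, -1), (-4, 4), (-3, 3), (0, -1), (0, 4), (3, 3). Count: 6.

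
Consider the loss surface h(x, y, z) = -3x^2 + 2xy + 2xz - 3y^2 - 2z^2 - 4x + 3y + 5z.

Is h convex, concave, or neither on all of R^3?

concave

h is quadratic, so its Hessian is the constant matrix H = [[-6, 2, 2], [2, -6, 0], [2, 0, -4]].
Leading principal minors: -6, 32, -104.
Signs alternate −, +, − ⇒ H ≺ 0 ⇒ concave.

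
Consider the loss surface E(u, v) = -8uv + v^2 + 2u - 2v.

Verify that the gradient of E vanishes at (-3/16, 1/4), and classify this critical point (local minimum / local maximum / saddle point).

saddle point

∇E = (-8v + 2, -8u + 2v - 2); substituting (-3/16, 1/4) gives ∇E = (0, 0), so (-3/16, 1/4) is indeed a critical point.
The Hessian of E is constant: H = [[0, -8], [-8, 2]].
det(H) = 0·2 − (-8)² = -64.
Since det(H) < 0, H is indefinite and the critical point is a saddle point.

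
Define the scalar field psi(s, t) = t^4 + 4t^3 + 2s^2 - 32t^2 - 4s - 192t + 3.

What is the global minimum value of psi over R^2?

-767

psi(s,t) separates as P(s) + Q(t) + 3, so its minimum is min P + min Q + 3.
P'(s) = 4s - 4 vanishes at s ∈ {1}; Q'(t) = 4(t - 4)(t + 3)(t + 4) vanishes at t ∈ {-4, -3, 4}.
Local minima of P (where P''>0): P(1)=-2. Local minima of Q: Q(-4)=256, Q(4)=-768.
So the global minimum of psi is P(1) + Q(4) + 3 = -2 − 768 + 3 = -767, attained at (1, 4).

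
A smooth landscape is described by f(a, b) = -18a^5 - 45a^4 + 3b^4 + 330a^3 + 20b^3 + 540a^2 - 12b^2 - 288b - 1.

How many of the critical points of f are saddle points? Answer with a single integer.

f separates as a function of a plus a function of b, so ∇f=0 decouples.
∂f/∂a = -90a(a - 3)(a + 1)(a + 4) = 0 at a ∈ {-4, -1, 0, 3}; ∂f/∂b = 12(b - 2)(b + 3)(b + 4) = 0 at b ∈ {-4, -3, 2}.
The Hessian is diagonal: diag(f_aa, f_bb). Second derivatives: f_aa(-4)=7560, f_aa(-1)=-1080, f_aa(0)=1080, f_aa(3)=-7560; f_bb(-4)=72, f_bb(-3)=-60, f_bb(2)=360.
Saddle points occur where the two diagonal entries have opposite signs: (-4, -3), (-1, -4), (-1, 2), (0, -3), (3, -4), (3, 2). Count: 6.

6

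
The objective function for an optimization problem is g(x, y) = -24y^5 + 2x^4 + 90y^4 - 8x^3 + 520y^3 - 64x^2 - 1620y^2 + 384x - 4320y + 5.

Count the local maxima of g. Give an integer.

2

g separates as a function of x plus a function of y, so ∇g=0 decouples.
∂g/∂x = 8(x - 4)(x - 3)(x + 4) = 0 at x ∈ {-4, 3, 4}; ∂g/∂y = -120(y - 4)(y - 3)(y + 1)(y + 3) = 0 at y ∈ {-3, -1, 3, 4}.
The Hessian is diagonal: diag(g_xx, g_yy). Second derivatives: g_xx(-4)=448, g_xx(3)=-56, g_xx(4)=64; g_yy(-3)=10080, g_yy(-1)=-4800, g_yy(3)=2880, g_yy(4)=-4200.
Local maxima occur where both diagonal entries negative: (3, -1), (3, 4). Count: 2.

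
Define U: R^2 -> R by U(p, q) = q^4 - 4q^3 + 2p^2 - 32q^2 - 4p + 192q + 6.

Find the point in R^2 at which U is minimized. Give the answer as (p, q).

(1, -4)

U(p,q) separates as A(p) + B(q) + 6, so its minimum is min A + min B + 6.
A'(p) = 4p - 4 vanishes at p ∈ {1}; B'(q) = 4(q - 4)(q - 3)(q + 4) vanishes at q ∈ {-4, 3, 4}.
Local minima of A (where A''>0): A(1)=-2. Local minima of B: B(-4)=-768, B(4)=256.
So the global minimum of U is A(1) + B(-4) + 6 = -2 − 768 + 6 = -764, attained at (1, -4).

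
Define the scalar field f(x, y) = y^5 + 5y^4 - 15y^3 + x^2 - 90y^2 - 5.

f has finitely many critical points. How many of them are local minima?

f separates as a function of x plus a function of y, so ∇f=0 decouples.
∂f/∂x = 2x = 0 at x ∈ {0}; ∂f/∂y = 5y(y - 3)(y + 3)(y + 4) = 0 at y ∈ {-4, -3, 0, 3}.
The Hessian is diagonal: diag(f_xx, f_yy). Second derivatives: f_xx(0)=2; f_yy(-4)=-140, f_yy(-3)=90, f_yy(0)=-180, f_yy(3)=630.
Local minima occur where both diagonal entries positive: (0, -3), (0, 3). Count: 2.

2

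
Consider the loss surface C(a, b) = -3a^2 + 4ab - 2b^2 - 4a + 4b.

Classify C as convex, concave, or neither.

C is quadratic, so its Hessian is the constant matrix H = [[-6, 4], [4, -4]].
det(H) = 8, tr(H) = -10.
det(H) > 0 and tr(H) < 0, so H is negative definite everywhere: concave.

concave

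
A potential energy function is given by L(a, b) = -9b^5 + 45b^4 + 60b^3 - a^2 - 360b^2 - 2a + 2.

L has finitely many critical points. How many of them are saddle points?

L separates as a function of a plus a function of b, so ∇L=0 decouples.
∂L/∂a = -2(a + 1) = 0 at a ∈ {-1}; ∂L/∂b = -45b(b - 4)(b - 2)(b + 2) = 0 at b ∈ {-2, 0, 2, 4}.
The Hessian is diagonal: diag(L_aa, L_bb). Second derivatives: L_aa(-1)=-2; L_bb(-2)=2160, L_bb(0)=-720, L_bb(2)=720, L_bb(4)=-2160.
Saddle points occur where the two diagonal entries have opposite signs: (-1, -2), (-1, 2). Count: 2.

2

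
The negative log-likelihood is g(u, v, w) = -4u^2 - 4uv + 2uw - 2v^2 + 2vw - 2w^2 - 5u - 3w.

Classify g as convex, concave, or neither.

concave

g is quadratic, so its Hessian is the constant matrix H = [[-8, -4, 2], [-4, -4, 2], [2, 2, -4]].
Leading principal minors: -8, 16, -48.
Signs alternate −, +, − ⇒ H ≺ 0 ⇒ concave.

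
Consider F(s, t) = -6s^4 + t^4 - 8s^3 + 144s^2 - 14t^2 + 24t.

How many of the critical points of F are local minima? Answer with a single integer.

F separates as a function of s plus a function of t, so ∇F=0 decouples.
∂F/∂s = -24s(s - 3)(s + 4) = 0 at s ∈ {-4, 0, 3}; ∂F/∂t = 4(t - 2)(t - 1)(t + 3) = 0 at t ∈ {-3, 1, 2}.
The Hessian is diagonal: diag(F_ss, F_tt). Second derivatives: F_ss(-4)=-672, F_ss(0)=288, F_ss(3)=-504; F_tt(-3)=80, F_tt(1)=-16, F_tt(2)=20.
Local minima occur where both diagonal entries positive: (0, -3), (0, 2). Count: 2.

2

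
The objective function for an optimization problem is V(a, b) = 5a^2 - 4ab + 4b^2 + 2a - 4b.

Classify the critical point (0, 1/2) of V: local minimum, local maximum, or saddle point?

local minimum

The Hessian of V is constant: H = [[10, -4], [-4, 8]].
det(H) = 10·8 − (-4)² = 64.
det(H) > 0 and tr(H) = 18 > 0, so H is positive definite and the point is a local minimum.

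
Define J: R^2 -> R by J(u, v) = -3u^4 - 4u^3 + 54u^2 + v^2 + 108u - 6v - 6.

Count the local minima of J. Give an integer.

J separates as a function of u plus a function of v, so ∇J=0 decouples.
∂J/∂u = -12(u - 3)(u + 1)(u + 3) = 0 at u ∈ {-3, -1, 3}; ∂J/∂v = 2(v - 3) = 0 at v ∈ {3}.
The Hessian is diagonal: diag(J_uu, J_vv). Second derivatives: J_uu(-3)=-144, J_uu(-1)=96, J_uu(3)=-288; J_vv(3)=2.
Local minima occur where both diagonal entries positive: (-1, 3). Count: 1.

1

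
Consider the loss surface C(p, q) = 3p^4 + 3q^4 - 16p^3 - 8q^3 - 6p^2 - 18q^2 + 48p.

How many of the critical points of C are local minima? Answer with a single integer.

C separates as a function of p plus a function of q, so ∇C=0 decouples.
∂C/∂p = 12(p - 4)(p - 1)(p + 1) = 0 at p ∈ {-1, 1, 4}; ∂C/∂q = 12q(q - 3)(q + 1) = 0 at q ∈ {-1, 0, 3}.
The Hessian is diagonal: diag(C_pp, C_qq). Second derivatives: C_pp(-1)=120, C_pp(1)=-72, C_pp(4)=180; C_qq(-1)=48, C_qq(0)=-36, C_qq(3)=144.
Local minima occur where both diagonal entries positive: (-1, -1), (-1, 3), (4, -1), (4, 3). Count: 4.

4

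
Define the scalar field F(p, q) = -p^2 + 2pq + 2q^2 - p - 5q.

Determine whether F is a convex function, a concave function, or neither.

neither

F is quadratic, so its Hessian is the constant matrix H = [[-2, 2], [2, 4]].
det(H) = -12, tr(H) = 2.
det(H) < 0, so H is indefinite: neither convex nor concave.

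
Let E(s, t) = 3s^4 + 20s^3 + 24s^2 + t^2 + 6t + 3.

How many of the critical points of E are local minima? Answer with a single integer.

E separates as a function of s plus a function of t, so ∇E=0 decouples.
∂E/∂s = 12s(s + 1)(s + 4) = 0 at s ∈ {-4, -1, 0}; ∂E/∂t = 2(t + 3) = 0 at t ∈ {-3}.
The Hessian is diagonal: diag(E_ss, E_tt). Second derivatives: E_ss(-4)=144, E_ss(-1)=-36, E_ss(0)=48; E_tt(-3)=2.
Local minima occur where both diagonal entries positive: (-4, -3), (0, -3). Count: 2.

2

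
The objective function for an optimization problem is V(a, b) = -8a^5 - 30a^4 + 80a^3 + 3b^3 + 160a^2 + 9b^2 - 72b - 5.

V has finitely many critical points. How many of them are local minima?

2

V separates as a function of a plus a function of b, so ∇V=0 decouples.
∂V/∂a = -40a(a - 2)(a + 1)(a + 4) = 0 at a ∈ {-4, -1, 0, 2}; ∂V/∂b = 9(b - 2)(b + 4) = 0 at b ∈ {-4, 2}.
The Hessian is diagonal: diag(V_aa, V_bb). Second derivatives: V_aa(-4)=2880, V_aa(-1)=-360, V_aa(0)=320, V_aa(2)=-1440; V_bb(-4)=-54, V_bb(2)=54.
Local minima occur where both diagonal entries positive: (-4, 2), (0, 2). Count: 2.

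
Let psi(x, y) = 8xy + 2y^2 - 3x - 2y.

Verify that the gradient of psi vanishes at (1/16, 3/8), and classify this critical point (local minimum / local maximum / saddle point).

∇psi = (8y - 3, 8x + 4y - 2); substituting (1/16, 3/8) gives ∇psi = (0, 0), so (1/16, 3/8) is indeed a critical point.
The Hessian of psi is constant: H = [[0, 8], [8, 4]].
det(H) = 0·4 − 8² = -64.
Since det(H) < 0, H is indefinite and the critical point is a saddle point.

saddle point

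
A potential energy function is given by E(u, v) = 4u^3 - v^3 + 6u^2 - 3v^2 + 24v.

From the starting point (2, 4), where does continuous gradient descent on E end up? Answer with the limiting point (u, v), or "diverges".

E is separable, so gradient descent decouples: u follows -∂E/∂u, v follows -∂E/∂v.
∂E/∂u = 12u(u + 1); at u=2 this is 72, so u decreases.
∂E/∂v = -3(v - 2)(v + 4); at v=4 this is -48, so v increases.
The v-coordinate has no critical point in that direction and runs off to infinity.

diverges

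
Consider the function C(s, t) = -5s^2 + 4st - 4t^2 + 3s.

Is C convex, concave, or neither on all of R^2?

C is quadratic, so its Hessian is the constant matrix H = [[-10, 4], [4, -8]].
det(H) = 64, tr(H) = -18.
det(H) > 0 and tr(H) < 0, so H is negative definite everywhere: concave.

concave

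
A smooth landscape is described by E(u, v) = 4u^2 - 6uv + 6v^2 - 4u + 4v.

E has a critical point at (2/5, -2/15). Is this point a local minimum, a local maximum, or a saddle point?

The Hessian of E is constant: H = [[8, -6], [-6, 12]].
det(H) = 8·12 − (-6)² = 60.
det(H) > 0 and tr(H) = 20 > 0, so H is positive definite and the point is a local minimum.

local minimum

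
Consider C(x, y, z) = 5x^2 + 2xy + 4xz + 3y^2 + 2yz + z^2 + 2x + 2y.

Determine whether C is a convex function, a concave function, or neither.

C is quadratic, so its Hessian is the constant matrix H = [[10, 2, 4], [2, 6, 2], [4, 2, 2]].
Leading principal minors: 10, 56, 8.
All positive ⇒ H ≻ 0 ⇒ convex.

convex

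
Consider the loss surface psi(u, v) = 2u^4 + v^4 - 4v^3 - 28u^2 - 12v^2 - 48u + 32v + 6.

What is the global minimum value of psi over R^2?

-292

psi(u,v) separates as P(u) + Q(v) + 6, so its minimum is min P + min Q + 6.
P'(u) = 8(u - 3)(u + 1)(u + 2) vanishes at u ∈ {-2, -1, 3}; Q'(v) = 4(v - 4)(v - 1)(v + 2) vanishes at v ∈ {-2, 1, 4}.
Local minima of P (where P''>0): P(-2)=16, P(3)=-234. Local minima of Q: Q(-2)=-64, Q(4)=-64.
So the global minimum of psi is P(3) + Q(-2) + 6 = -234 − 64 + 6 = -292, attained at (3, -2).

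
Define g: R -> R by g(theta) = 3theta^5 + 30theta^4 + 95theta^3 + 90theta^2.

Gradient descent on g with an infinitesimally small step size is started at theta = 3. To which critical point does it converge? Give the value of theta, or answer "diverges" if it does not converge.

g'(theta) = 15theta(theta + 1)(theta + 3)(theta + 4), so g'(3) = 7560.
Gradient descent moves in the -g' direction, i.e. theta is decreasing.
The nearest critical point in that direction is theta = 0, where g'' = 180 > 0 (a local minimum). The iterate converges there.

0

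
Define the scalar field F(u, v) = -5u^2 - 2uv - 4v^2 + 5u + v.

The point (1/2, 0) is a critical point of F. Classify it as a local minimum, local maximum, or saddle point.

The Hessian of F is constant: H = [[-10, -2], [-2, -8]].
det(H) = (-10)·(-8) − (-2)² = 76.
det(H) > 0 and tr(H) = -18 < 0, so H is negative definite and the point is a local maximum.

local maximum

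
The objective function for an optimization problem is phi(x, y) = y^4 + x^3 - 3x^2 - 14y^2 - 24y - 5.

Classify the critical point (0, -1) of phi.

The mixed partial ∂²phi/∂x∂y is 0, so the Hessian at any point is diag(phi_xx, phi_yy) = diag(6(x - 1), 4(3y^2 - 7)).
At (0, -1): H = diag(-6, -16).
Both eigenvalues are negative, so H is negative definite: a local maximum.

local maximum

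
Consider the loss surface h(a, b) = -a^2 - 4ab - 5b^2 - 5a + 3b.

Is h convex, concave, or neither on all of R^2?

h is quadratic, so its Hessian is the constant matrix H = [[-2, -4], [-4, -10]].
det(H) = 4, tr(H) = -12.
det(H) > 0 and tr(H) < 0, so H is negative definite everywhere: concave.

concave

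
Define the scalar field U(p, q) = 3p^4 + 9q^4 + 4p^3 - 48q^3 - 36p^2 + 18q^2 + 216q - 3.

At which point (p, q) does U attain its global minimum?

U(p,q) separates as A(p) + B(q) − 3, so its minimum is min A + min B − 3.
A'(p) = 12p(p - 2)(p + 3) vanishes at p ∈ {-3, 0, 2}; B'(q) = 36(q - 3)(q - 2)(q + 1) vanishes at q ∈ {-1, 2, 3}.
Local minima of A (where A''>0): A(-3)=-189, A(2)=-64. Local minima of B: B(-1)=-141, B(3)=243.
So the global minimum of U is A(-3) + B(-1) − 3 = -189 − 141 − 3 = -333, attained at (-3, -1).

(-3, -1)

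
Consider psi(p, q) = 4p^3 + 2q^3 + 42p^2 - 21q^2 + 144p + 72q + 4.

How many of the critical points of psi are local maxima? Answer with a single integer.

1

psi separates as a function of p plus a function of q, so ∇psi=0 decouples.
∂psi/∂p = 12(p + 3)(p + 4) = 0 at p ∈ {-4, -3}; ∂psi/∂q = 6(q - 4)(q - 3) = 0 at q ∈ {3, 4}.
The Hessian is diagonal: diag(psi_pp, psi_qq). Second derivatives: psi_pp(-4)=-12, psi_pp(-3)=12; psi_qq(3)=-6, psi_qq(4)=6.
Local maxima occur where both diagonal entries negative: (-4, 3). Count: 1.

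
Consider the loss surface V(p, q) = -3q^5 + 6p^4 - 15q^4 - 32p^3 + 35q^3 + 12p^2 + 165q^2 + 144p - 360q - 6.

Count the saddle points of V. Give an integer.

6

V separates as a function of p plus a function of q, so ∇V=0 decouples.
∂V/∂p = 24(p - 3)(p - 2)(p + 1) = 0 at p ∈ {-1, 2, 3}; ∂V/∂q = -15(q - 2)(q - 1)(q + 3)(q + 4) = 0 at q ∈ {-4, -3, 1, 2}.
The Hessian is diagonal: diag(V_pp, V_qq). Second derivatives: V_pp(-1)=288, V_pp(2)=-72, V_pp(3)=96; V_qq(-4)=450, V_qq(-3)=-300, V_qq(1)=300, V_qq(2)=-450.
Saddle points occur where the two diagonal entries have opposite signs: (-1, -3), (-1, 2), (2, -4), (2, 1), (3, -3), (3, 2). Count: 6.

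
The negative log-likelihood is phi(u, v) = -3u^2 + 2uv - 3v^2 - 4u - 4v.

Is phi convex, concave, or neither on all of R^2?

concave

phi is quadratic, so its Hessian is the constant matrix H = [[-6, 2], [2, -6]].
det(H) = 32, tr(H) = -12.
det(H) > 0 and tr(H) < 0, so H is negative definite everywhere: concave.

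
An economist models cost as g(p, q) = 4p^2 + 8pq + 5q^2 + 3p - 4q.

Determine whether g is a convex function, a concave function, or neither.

convex

g is quadratic, so its Hessian is the constant matrix H = [[8, 8], [8, 10]].
det(H) = 16, tr(H) = 18.
det(H) > 0 and tr(H) > 0, so H is positive definite everywhere: convex.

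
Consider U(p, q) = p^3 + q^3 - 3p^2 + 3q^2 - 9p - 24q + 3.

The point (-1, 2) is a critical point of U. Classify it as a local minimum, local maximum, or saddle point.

saddle point

The mixed partial ∂²U/∂p∂q is 0, so the Hessian at any point is diag(U_pp, U_qq) = diag(6(p - 1), 6(q + 1)).
At (-1, 2): H = diag(-12, 18).
The eigenvalues have opposite signs, so H is indefinite: a saddle point.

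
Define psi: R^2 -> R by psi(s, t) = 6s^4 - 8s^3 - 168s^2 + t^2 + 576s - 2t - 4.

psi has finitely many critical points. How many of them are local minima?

psi separates as a function of s plus a function of t, so ∇psi=0 decouples.
∂psi/∂s = 24(s - 3)(s - 2)(s + 4) = 0 at s ∈ {-4, 2, 3}; ∂psi/∂t = 2(t - 1) = 0 at t ∈ {1}.
The Hessian is diagonal: diag(psi_ss, psi_tt). Second derivatives: psi_ss(-4)=1008, psi_ss(2)=-144, psi_ss(3)=168; psi_tt(1)=2.
Local minima occur where both diagonal entries positive: (-4, 1), (3, 1). Count: 2.

2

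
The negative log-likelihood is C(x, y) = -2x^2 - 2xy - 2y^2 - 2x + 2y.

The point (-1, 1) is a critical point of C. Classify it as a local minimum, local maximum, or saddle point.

local maximum

The Hessian of C is constant: H = [[-4, -2], [-2, -4]].
det(H) = (-4)·(-4) − (-2)² = 12.
det(H) > 0 and tr(H) = -8 < 0, so H is negative definite and the point is a local maximum.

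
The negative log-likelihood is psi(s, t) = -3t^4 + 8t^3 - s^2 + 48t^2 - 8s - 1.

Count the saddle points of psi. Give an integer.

1

psi separates as a function of s plus a function of t, so ∇psi=0 decouples.
∂psi/∂s = -2(s + 4) = 0 at s ∈ {-4}; ∂psi/∂t = -12t(t - 4)(t + 2) = 0 at t ∈ {-2, 0, 4}.
The Hessian is diagonal: diag(psi_ss, psi_tt). Second derivatives: psi_ss(-4)=-2; psi_tt(-2)=-144, psi_tt(0)=96, psi_tt(4)=-288.
Saddle points occur where the two diagonal entries have opposite signs: (-4, 0). Count: 1.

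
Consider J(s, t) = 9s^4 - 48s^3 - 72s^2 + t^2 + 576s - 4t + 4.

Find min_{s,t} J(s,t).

J(s,t) separates as P(s) + Q(t) + 4, so its minimum is min P + min Q + 4.
P'(s) = 36(s - 4)(s - 2)(s + 2) vanishes at s ∈ {-2, 2, 4}; Q'(t) = 2(t - 2) vanishes at t ∈ {2}.
Local minima of P (where P''>0): P(-2)=-912, P(4)=384. Local minima of Q: Q(2)=-4.
So the global minimum of J is P(-2) + Q(2) + 4 = -912 − 4 + 4 = -912, attained at (-2, 2).

-912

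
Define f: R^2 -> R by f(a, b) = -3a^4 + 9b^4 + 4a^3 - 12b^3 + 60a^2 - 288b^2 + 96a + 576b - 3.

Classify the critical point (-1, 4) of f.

local minimum

The mixed partial ∂²f/∂a∂b is 0, so the Hessian at any point is diag(f_aa, f_bb) = diag(12(-3a^2 + 2a + 10), 36(3b^2 - 2b - 16)).
At (-1, 4): H = diag(60, 864).
Both eigenvalues are positive, so H is positive definite: a local minimum.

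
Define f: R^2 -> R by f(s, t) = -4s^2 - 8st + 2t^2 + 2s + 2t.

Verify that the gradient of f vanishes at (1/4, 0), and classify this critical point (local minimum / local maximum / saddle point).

∇f = (-8s - 8t + 2, -8s + 4t + 2); substituting (1/4, 0) gives ∇f = (0, 0), so (1/4, 0) is indeed a critical point.
The Hessian of f is constant: H = [[-8, -8], [-8, 4]].
det(H) = (-8)·4 − (-8)² = -96.
Since det(H) < 0, H is indefinite and the critical point is a saddle point.

saddle point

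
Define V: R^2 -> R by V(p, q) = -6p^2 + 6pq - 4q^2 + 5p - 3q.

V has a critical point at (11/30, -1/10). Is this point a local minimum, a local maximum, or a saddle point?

local maximum

The Hessian of V is constant: H = [[-12, 6], [6, -8]].
det(H) = (-12)·(-8) − 6² = 60.
det(H) > 0 and tr(H) = -20 < 0, so H is negative definite and the point is a local maximum.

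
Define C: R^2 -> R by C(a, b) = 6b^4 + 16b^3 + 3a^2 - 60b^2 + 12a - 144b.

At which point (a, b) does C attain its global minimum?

(-2, 2)

C(a,b) separates as P(a) + Q(b), so its minimum is min P + min Q.
P'(a) = 6a + 12 vanishes at a ∈ {-2}; Q'(b) = 24(b - 2)(b + 1)(b + 3) vanishes at b ∈ {-3, -1, 2}.
Local minima of P (where P''>0): P(-2)=-12. Local minima of Q: Q(-3)=-54, Q(2)=-304.
So the global minimum of C is P(-2) + Q(2) = -12 − 304 = -316, attained at (-2, 2).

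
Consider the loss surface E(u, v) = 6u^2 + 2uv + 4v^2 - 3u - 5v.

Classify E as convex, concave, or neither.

convex

E is quadratic, so its Hessian is the constant matrix H = [[12, 2], [2, 8]].
det(H) = 92, tr(H) = 20.
det(H) > 0 and tr(H) > 0, so H is positive definite everywhere: convex.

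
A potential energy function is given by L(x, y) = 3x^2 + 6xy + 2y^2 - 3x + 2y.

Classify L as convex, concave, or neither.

neither

L is quadratic, so its Hessian is the constant matrix H = [[6, 6], [6, 4]].
det(H) = -12, tr(H) = 10.
det(H) < 0, so H is indefinite: neither convex nor concave.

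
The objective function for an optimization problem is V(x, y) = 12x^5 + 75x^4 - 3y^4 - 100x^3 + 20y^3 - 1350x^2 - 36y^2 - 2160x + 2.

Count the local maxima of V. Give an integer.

V separates as a function of x plus a function of y, so ∇V=0 decouples.
∂V/∂x = 60(x - 3)(x + 1)(x + 3)(x + 4) = 0 at x ∈ {-4, -3, -1, 3}; ∂V/∂y = -12y(y - 3)(y - 2) = 0 at y ∈ {0, 2, 3}.
The Hessian is diagonal: diag(V_xx, V_yy). Second derivatives: V_xx(-4)=-1260, V_xx(-3)=720, V_xx(-1)=-1440, V_xx(3)=10080; V_yy(0)=-72, V_yy(2)=24, V_yy(3)=-36.
Local maxima occur where both diagonal entries negative: (-4, 0), (-4, 3), (-1, 0), (-1, 3). Count: 4.

4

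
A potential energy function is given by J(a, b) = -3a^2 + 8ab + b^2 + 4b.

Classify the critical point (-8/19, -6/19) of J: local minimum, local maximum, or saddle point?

saddle point

The Hessian of J is constant: H = [[-6, 8], [8, 2]].
det(H) = (-6)·2 − 8² = -76.
Since det(H) < 0, H is indefinite and the critical point is a saddle point.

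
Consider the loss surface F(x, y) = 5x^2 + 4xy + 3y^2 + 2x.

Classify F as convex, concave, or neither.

F is quadratic, so its Hessian is the constant matrix H = [[10, 4], [4, 6]].
det(H) = 44, tr(H) = 16.
det(H) > 0 and tr(H) > 0, so H is positive definite everywhere: convex.

convex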